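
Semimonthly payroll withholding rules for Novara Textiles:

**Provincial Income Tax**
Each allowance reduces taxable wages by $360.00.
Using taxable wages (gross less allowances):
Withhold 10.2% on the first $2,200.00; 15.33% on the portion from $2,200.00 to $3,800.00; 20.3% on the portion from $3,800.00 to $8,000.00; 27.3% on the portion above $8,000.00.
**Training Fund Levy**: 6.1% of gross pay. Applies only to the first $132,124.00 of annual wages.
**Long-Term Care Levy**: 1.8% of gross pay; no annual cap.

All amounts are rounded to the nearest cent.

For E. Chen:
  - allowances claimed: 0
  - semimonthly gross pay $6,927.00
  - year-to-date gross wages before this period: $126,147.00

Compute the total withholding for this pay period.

Provincial Income Tax: taxable = $6,927.00
  $469.68 + 20.3% × ($6,927.00 − $3,800.00) = $469.68 + 20.3% × $3,127.00 = $1,104.46
Training Fund Levy: cap $132,124.00 − YTD $126,147.00 = $5,977.00 subject; 6.1% × $5,977.00 = $364.60
Long-Term Care Levy: 1.8% × $6,927.00 = $124.69
Total: $1,104.46 + $364.60 + $124.69 = $1,593.75

$1,593.75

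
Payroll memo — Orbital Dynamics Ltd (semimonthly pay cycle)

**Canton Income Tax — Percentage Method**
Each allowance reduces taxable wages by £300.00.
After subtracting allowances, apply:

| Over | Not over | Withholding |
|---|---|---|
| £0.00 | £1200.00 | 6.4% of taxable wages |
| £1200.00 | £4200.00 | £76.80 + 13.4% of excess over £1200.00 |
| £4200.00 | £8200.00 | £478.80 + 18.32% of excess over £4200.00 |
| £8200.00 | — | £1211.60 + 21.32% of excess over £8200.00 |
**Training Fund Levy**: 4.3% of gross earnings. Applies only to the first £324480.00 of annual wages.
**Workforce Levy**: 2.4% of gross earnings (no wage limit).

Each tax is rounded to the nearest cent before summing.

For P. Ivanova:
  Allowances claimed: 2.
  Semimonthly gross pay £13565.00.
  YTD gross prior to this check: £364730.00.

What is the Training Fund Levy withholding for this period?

Training Fund Levy: YTD £364730.00 ≥ cap £324480.00 → £0.00

£0.00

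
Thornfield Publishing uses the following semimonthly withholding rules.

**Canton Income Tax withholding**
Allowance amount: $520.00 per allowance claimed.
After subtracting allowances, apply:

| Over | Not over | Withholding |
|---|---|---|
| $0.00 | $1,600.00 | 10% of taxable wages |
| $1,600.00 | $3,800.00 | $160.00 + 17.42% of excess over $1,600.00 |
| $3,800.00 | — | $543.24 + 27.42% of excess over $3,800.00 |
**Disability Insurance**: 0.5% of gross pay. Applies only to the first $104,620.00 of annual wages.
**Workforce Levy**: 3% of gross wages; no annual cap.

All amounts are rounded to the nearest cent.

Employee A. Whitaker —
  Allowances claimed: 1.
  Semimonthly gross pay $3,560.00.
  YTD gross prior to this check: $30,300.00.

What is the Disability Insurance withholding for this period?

$17.80

Disability Insurance: 0.5% × $3,560.00 = $17.80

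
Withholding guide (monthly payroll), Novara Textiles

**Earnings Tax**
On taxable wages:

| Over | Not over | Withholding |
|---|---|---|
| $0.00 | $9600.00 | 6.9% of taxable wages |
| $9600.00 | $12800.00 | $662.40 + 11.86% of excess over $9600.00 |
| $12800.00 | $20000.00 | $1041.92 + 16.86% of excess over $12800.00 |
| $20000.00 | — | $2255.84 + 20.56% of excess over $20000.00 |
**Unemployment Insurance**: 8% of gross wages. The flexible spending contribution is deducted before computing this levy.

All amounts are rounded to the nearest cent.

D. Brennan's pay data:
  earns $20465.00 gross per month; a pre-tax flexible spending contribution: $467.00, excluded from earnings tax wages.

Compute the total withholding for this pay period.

Earnings Tax: taxable = $20465.00 − $467.00 = $19998.00
  $1041.92 + 16.86% × ($19998.00 − $12800.00) = $1041.92 + 16.86% × $7198.00 = $2255.50
Unemployment Insurance: 8% × $19998.00 = $1599.84
Total: $2255.50 + $1599.84 = $3855.34

$3855.34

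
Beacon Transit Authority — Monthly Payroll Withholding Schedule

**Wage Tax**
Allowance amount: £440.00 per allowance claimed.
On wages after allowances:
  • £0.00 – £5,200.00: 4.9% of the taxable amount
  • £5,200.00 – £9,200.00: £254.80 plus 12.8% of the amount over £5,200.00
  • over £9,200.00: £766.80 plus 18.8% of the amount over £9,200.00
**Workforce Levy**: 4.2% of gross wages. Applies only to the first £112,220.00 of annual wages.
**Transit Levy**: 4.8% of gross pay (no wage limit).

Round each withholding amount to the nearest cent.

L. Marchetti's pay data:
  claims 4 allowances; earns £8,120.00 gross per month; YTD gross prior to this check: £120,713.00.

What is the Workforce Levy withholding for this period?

Workforce Levy: YTD £120,713.00 ≥ cap £112,220.00 → £0.00

£0.00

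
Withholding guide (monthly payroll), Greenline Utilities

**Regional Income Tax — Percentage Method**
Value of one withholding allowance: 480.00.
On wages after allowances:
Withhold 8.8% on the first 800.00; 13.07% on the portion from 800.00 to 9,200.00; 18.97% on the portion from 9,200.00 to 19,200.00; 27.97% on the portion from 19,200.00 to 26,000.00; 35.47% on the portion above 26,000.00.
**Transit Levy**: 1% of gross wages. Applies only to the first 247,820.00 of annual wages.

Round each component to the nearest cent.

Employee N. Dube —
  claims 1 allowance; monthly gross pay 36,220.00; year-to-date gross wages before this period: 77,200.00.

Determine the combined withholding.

Regional Income Tax: taxable = 36,220.00 − 1×480.00 = 35,740.00
  4,967.24 + 35.47% × (35,740.00 − 26,000.00) = 4,967.24 + 35.47% × 9,740.00 = 8,422.02
Transit Levy: 1% × 36,220.00 = 362.20
Total: 8,422.02 + 362.20 = 8,784.22

8,784.22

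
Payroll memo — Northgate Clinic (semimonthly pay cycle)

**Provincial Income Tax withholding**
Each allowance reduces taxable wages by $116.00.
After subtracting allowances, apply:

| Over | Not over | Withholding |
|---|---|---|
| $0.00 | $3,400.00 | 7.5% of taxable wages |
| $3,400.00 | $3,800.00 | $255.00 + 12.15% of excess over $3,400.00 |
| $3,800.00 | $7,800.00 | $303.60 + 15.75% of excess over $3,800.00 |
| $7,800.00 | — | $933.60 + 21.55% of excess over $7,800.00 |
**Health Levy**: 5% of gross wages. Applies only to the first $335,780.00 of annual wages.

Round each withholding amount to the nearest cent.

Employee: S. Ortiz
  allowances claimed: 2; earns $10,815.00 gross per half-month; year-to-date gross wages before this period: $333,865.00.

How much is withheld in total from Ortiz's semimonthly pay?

Provincial Income Tax: taxable = $10,815.00 − 2×$116.00 = $10,583.00
  $933.60 + 21.55% × ($10,583.00 − $7,800.00) = $933.60 + 21.55% × $2,783.00 = $1,533.34
Health Levy: cap $335,780.00 − YTD $333,865.00 = $1,915.00 subject; 5% × $1,915.00 = $95.75
Total: $1,533.34 + $95.75 = $1,629.09

$1,629.09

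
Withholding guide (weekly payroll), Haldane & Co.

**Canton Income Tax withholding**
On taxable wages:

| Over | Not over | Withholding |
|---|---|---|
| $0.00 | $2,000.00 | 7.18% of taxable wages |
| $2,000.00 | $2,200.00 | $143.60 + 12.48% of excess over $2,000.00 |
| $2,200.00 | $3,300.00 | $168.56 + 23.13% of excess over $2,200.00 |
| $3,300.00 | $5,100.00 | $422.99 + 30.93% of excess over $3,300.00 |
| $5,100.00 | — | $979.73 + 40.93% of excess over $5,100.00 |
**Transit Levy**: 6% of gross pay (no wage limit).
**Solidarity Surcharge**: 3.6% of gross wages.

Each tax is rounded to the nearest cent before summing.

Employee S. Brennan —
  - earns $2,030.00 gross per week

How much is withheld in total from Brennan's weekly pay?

$342.22

Canton Income Tax: taxable = $2,030.00
  $143.60 + 12.48% × ($2,030.00 − $2,000.00) = $143.60 + 12.48% × $30.00 = $147.34
Transit Levy: 6% × $2,030.00 = $121.80
Solidarity Surcharge: 3.6% × $2,030.00 = $73.08
Total: $147.34 + $121.80 + $73.08 = $342.22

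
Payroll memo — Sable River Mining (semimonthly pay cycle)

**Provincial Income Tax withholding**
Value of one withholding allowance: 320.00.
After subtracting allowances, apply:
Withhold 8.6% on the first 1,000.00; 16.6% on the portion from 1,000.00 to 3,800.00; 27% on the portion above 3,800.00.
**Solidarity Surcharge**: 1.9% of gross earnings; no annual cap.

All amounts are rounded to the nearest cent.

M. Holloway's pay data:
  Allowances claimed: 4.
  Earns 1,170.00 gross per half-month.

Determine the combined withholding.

22.23

Provincial Income Tax: taxable = 1,170.00 − 4×320.00 = -110.00
  Taxable ≤ 0 → 0.00
Solidarity Surcharge: 1.9% × 1,170.00 = 22.23
Total: 0.00 + 22.23 = 22.23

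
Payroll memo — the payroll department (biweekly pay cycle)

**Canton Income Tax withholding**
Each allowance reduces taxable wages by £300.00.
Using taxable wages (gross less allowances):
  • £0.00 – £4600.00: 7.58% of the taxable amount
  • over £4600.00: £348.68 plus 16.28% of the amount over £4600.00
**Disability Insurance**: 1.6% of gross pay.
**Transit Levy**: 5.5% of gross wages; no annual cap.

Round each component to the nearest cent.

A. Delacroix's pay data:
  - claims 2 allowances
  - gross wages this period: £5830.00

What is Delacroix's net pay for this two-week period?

Canton Income Tax: taxable = £5830.00 − 2×£300.00 = £5230.00
  £348.68 + 16.28% × (£5230.00 − £4600.00) = £348.68 + 16.28% × £630.00 = £451.24
Disability Insurance: 1.6% × £5830.00 = £93.28
Transit Levy: 5.5% × £5830.00 = £320.65
Total withheld: £451.24 + £93.28 + £320.65 = £865.17
Net pay: £5830.00 − £865.17 = £4964.83

£4964.83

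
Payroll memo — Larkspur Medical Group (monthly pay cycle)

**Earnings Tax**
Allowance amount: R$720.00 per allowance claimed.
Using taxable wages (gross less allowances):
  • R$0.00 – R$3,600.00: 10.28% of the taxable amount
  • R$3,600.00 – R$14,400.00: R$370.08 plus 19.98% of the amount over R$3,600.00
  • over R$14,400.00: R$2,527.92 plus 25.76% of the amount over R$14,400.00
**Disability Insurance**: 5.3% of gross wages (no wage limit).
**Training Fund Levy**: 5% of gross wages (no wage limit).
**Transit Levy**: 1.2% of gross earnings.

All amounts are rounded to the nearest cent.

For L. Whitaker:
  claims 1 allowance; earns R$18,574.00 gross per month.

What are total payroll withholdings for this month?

Earnings Tax: taxable = R$18,574.00 − 1×R$720.00 = R$17,854.00
  R$2,527.92 + 25.76% × (R$17,854.00 − R$14,400.00) = R$2,527.92 + 25.76% × R$3,454.00 = R$3,417.67
Disability Insurance: 5.3% × R$18,574.00 = R$984.42
Training Fund Levy: 5% × R$18,574.00 = R$928.70
Transit Levy: 1.2% × R$18,574.00 = R$222.89
Total: R$3,417.67 + R$984.42 + R$928.70 + R$222.89 = R$5,553.68

R$5,553.68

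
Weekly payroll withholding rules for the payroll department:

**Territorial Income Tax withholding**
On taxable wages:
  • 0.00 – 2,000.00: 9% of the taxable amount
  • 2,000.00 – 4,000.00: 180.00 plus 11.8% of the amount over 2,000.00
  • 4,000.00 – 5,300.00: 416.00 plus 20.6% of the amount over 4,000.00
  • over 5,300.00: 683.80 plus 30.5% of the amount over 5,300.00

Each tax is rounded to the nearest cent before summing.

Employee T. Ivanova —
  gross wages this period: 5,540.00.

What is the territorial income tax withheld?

Territorial Income Tax: taxable = 5,540.00
  683.80 + 30.5% × (5,540.00 − 5,300.00) = 683.80 + 30.5% × 240.00 = 757.00

757.00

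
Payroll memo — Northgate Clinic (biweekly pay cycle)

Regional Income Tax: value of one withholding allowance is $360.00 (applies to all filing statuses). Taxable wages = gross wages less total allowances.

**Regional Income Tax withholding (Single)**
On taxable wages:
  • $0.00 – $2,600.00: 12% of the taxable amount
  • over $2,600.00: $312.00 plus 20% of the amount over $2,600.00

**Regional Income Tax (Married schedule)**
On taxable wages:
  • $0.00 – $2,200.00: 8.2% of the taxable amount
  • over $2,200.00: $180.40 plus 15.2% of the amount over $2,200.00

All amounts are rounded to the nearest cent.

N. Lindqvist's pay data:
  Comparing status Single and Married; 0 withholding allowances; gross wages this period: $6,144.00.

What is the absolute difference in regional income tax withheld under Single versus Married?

$240.91

Regional Income Tax (Single): taxable = $6,144.00
  $312.00 + 20% × ($6,144.00 − $2,600.00) = $312.00 + 20% × $3,544.00 = $1,020.80
Regional Income Tax (Married): taxable = $6,144.00
  $180.40 + 15.2% × ($6,144.00 − $2,200.00) = $180.40 + 15.2% × $3,944.00 = $779.89
Difference: |$1,020.80 − $779.89| = $240.91 (higher under Single)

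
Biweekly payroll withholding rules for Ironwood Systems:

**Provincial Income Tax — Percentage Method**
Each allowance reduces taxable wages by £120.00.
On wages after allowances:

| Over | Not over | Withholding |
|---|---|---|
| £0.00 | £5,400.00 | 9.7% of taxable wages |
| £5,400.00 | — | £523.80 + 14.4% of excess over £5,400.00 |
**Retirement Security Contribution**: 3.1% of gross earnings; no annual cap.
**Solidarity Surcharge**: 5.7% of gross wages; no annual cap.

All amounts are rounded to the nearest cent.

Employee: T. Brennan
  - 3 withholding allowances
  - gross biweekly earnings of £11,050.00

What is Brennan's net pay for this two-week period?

£8,792.04

Provincial Income Tax: taxable = £11,050.00 − 3×£120.00 = £10,690.00
  £523.80 + 14.4% × (£10,690.00 − £5,400.00) = £523.80 + 14.4% × £5,290.00 = £1,285.56
Retirement Security Contribution: 3.1% × £11,050.00 = £342.55
Solidarity Surcharge: 5.7% × £11,050.00 = £629.85
Total withheld: £1,285.56 + £342.55 + £629.85 = £2,257.96
Net pay: £11,050.00 − £2,257.96 = £8,792.04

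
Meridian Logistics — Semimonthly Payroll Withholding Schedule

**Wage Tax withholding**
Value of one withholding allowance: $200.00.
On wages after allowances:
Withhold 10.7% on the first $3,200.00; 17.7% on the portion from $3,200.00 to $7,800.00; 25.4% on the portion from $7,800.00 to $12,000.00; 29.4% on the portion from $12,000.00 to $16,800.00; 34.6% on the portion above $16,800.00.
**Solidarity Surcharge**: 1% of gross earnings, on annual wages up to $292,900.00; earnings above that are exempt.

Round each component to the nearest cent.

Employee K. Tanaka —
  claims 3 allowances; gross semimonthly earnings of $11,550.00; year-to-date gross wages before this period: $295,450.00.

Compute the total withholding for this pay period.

Wage Tax: taxable = $11,550.00 − 3×$200.00 = $10,950.00
  $1,156.60 + 25.4% × ($10,950.00 − $7,800.00) = $1,156.60 + 25.4% × $3,150.00 = $1,956.70
Solidarity Surcharge: YTD $295,450.00 ≥ cap $292,900.00 → $0.00
Total: $1,956.70 + $0.00 = $1,956.70

$1,956.70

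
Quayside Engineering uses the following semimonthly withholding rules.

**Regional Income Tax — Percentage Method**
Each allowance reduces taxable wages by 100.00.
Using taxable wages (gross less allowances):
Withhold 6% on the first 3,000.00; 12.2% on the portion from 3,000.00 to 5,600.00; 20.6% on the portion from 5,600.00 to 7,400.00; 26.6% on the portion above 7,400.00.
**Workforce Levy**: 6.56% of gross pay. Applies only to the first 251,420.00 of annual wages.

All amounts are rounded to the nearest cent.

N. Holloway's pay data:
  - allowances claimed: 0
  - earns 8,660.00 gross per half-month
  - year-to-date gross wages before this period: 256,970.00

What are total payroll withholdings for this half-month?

Regional Income Tax: taxable = 8,660.00
  868.00 + 26.6% × (8,660.00 − 7,400.00) = 868.00 + 26.6% × 1,260.00 = 1,203.16
Workforce Levy: YTD 256,970.00 ≥ cap 251,420.00 → 0.00
Total: 1,203.16 + 0.00 = 1,203.16

1,203.16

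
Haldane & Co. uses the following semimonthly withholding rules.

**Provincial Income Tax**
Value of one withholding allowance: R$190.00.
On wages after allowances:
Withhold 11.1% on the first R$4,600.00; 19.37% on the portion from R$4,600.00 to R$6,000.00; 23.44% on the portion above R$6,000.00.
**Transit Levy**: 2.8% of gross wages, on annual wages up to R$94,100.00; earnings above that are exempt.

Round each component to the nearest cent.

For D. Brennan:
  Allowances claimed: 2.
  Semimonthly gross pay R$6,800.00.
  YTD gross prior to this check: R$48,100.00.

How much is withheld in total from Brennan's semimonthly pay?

Provincial Income Tax: taxable = R$6,800.00 − 2×R$190.00 = R$6,420.00
  R$781.78 + 23.44% × (R$6,420.00 − R$6,000.00) = R$781.78 + 23.44% × R$420.00 = R$880.23
Transit Levy: 2.8% × R$6,800.00 = R$190.40
Total: R$880.23 + R$190.40 = R$1,070.63

R$1,070.63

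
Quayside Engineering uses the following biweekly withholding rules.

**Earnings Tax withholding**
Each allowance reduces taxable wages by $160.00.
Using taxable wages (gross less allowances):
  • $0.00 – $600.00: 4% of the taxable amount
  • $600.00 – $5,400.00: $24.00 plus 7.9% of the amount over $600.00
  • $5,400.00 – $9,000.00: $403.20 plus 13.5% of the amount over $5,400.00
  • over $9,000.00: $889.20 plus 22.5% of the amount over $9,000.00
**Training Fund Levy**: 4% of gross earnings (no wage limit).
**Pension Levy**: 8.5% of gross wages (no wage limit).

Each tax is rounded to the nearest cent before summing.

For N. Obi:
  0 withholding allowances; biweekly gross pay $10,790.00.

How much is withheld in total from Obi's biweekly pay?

Earnings Tax: taxable = $10,790.00
  $889.20 + 22.5% × ($10,790.00 − $9,000.00) = $889.20 + 22.5% × $1,790.00 = $1,291.95
Training Fund Levy: 4% × $10,790.00 = $431.60
Pension Levy: 8.5% × $10,790.00 = $917.15
Total: $1,291.95 + $431.60 + $917.15 = $2,640.70

$2,640.70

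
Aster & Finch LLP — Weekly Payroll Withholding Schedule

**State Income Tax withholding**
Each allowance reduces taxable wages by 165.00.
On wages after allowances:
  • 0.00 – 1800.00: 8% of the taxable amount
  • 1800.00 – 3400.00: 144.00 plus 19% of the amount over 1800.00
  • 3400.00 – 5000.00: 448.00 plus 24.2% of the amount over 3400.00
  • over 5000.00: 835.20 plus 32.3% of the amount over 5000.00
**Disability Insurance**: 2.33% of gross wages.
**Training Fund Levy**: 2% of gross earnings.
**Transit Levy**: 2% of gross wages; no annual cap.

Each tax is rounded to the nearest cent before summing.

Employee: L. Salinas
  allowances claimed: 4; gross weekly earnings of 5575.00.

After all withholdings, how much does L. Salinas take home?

State Income Tax: taxable = 5575.00 − 4×165.00 = 4915.00
  448.00 + 24.2% × (4915.00 − 3400.00) = 448.00 + 24.2% × 1515.00 = 814.63
Disability Insurance: 2.33% × 5575.00 = 129.90
Training Fund Levy: 2% × 5575.00 = 111.50
Transit Levy: 2% × 5575.00 = 111.50
Total withheld: 814.63 + 129.90 + 111.50 + 111.50 = 1167.53
Net pay: 5575.00 − 1167.53 = 4407.47

4407.47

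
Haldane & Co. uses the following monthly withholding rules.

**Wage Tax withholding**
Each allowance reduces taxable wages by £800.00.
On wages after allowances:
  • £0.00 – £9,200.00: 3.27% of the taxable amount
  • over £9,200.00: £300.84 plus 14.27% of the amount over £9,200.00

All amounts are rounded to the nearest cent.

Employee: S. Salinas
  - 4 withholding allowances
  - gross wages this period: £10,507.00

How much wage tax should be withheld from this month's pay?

£238.94

Wage Tax: taxable = £10,507.00 − 4×£800.00 = £7,307.00
  3.27% × £7,307.00 = £238.94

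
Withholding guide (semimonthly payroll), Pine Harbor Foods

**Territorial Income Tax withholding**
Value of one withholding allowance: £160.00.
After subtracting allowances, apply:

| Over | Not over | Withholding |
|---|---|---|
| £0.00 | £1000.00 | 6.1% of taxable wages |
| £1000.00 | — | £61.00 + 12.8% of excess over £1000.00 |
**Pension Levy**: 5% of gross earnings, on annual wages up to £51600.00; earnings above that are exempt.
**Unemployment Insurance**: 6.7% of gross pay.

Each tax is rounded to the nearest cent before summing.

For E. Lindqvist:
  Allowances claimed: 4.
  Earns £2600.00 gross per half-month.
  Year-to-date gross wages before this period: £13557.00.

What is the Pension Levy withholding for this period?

Pension Levy: 5% × £2600.00 = £130.00

£130.00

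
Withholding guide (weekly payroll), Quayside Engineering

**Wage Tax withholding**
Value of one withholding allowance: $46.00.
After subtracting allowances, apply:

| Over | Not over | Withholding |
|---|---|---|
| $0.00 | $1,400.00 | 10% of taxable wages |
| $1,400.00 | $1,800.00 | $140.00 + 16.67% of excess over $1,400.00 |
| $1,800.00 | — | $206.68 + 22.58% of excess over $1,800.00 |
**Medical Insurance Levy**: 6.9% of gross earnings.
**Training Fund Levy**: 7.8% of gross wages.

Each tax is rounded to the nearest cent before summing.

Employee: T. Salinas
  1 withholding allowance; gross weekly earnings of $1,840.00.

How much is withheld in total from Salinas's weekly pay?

$476.16

Wage Tax: taxable = $1,840.00 − 1×$46.00 = $1,794.00
  $140.00 + 16.67% × ($1,794.00 − $1,400.00) = $140.00 + 16.67% × $394.00 = $205.68
Medical Insurance Levy: 6.9% × $1,840.00 = $126.96
Training Fund Levy: 7.8% × $1,840.00 = $143.52
Total: $205.68 + $126.96 + $143.52 = $476.16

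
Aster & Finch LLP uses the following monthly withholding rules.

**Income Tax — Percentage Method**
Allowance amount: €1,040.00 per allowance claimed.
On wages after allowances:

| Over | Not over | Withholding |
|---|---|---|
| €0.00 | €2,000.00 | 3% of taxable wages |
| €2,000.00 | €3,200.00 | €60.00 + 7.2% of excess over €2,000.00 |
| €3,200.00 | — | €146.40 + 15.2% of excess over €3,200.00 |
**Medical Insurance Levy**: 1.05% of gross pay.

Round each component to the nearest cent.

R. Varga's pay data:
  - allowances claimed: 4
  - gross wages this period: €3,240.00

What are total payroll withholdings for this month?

Income Tax: taxable = €3,240.00 − 4×€1,040.00 = €-920.00
  Taxable ≤ 0 → €0.00
Medical Insurance Levy: 1.05% × €3,240.00 = €34.02
Total: €0.00 + €34.02 = €34.02

€34.02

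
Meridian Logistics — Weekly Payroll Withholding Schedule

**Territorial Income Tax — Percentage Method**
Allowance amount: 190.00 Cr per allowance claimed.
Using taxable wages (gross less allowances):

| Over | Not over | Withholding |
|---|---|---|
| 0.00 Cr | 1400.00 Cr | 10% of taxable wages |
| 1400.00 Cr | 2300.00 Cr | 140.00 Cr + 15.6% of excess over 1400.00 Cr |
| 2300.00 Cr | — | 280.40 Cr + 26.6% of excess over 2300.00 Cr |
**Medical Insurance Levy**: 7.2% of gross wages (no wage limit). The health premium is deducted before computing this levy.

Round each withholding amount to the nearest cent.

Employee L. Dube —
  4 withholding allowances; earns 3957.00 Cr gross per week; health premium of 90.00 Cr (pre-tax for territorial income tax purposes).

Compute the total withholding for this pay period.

773.48 Cr

Territorial Income Tax: taxable = 3957.00 Cr − 90.00 Cr − 4×190.00 Cr = 3107.00 Cr
  280.40 Cr + 26.6% × (3107.00 Cr − 2300.00 Cr) = 280.40 Cr + 26.6% × 807.00 Cr = 495.06 Cr
Medical Insurance Levy: 7.2% × 3867.00 Cr = 278.42 Cr
Total: 495.06 Cr + 278.42 Cr = 773.48 Cr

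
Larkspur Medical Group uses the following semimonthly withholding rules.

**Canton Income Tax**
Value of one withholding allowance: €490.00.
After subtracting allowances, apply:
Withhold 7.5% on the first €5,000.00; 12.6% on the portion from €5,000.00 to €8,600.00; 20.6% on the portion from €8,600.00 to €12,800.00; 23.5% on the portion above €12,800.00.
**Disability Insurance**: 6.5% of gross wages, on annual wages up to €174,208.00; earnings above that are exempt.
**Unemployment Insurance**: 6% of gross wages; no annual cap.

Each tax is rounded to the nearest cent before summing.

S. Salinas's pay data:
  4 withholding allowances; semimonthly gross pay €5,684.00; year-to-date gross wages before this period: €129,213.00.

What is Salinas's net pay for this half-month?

€4,694.20

Canton Income Tax: taxable = €5,684.00 − 4×€490.00 = €3,724.00
  7.5% × €3,724.00 = €279.30
Disability Insurance: 6.5% × €5,684.00 = €369.46
Unemployment Insurance: 6% × €5,684.00 = €341.04
Total withheld: €279.30 + €369.46 + €341.04 = €989.80
Net pay: €5,684.00 − €989.80 = €4,694.20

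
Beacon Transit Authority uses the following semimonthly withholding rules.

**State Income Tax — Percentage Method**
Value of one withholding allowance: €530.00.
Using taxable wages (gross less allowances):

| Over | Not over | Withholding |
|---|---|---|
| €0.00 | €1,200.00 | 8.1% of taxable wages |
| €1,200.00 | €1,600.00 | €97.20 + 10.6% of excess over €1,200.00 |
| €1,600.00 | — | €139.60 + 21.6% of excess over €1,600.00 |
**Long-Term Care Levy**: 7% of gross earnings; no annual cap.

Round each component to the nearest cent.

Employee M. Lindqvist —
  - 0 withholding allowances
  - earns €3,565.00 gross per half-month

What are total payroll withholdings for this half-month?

€813.59

State Income Tax: taxable = €3,565.00
  €139.60 + 21.6% × (€3,565.00 − €1,600.00) = €139.60 + 21.6% × €1,965.00 = €564.04
Long-Term Care Levy: 7% × €3,565.00 = €249.55
Total: €564.04 + €249.55 = €813.59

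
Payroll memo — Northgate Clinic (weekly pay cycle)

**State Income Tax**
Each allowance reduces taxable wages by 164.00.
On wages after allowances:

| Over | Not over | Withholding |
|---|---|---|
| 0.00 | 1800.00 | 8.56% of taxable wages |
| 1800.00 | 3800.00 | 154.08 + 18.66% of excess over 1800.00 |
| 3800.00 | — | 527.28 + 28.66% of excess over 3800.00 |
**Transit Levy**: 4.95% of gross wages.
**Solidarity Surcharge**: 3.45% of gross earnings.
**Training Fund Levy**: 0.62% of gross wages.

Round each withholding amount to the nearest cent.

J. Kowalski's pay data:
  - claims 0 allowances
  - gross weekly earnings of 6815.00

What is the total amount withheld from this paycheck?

2006.09

State Income Tax: taxable = 6815.00
  527.28 + 28.66% × (6815.00 − 3800.00) = 527.28 + 28.66% × 3015.00 = 1391.38
Transit Levy: 4.95% × 6815.00 = 337.34
Solidarity Surcharge: 3.45% × 6815.00 = 235.12
Training Fund Levy: 0.62% × 6815.00 = 42.25
Total: 1391.38 + 337.34 + 235.12 + 42.25 = 2006.09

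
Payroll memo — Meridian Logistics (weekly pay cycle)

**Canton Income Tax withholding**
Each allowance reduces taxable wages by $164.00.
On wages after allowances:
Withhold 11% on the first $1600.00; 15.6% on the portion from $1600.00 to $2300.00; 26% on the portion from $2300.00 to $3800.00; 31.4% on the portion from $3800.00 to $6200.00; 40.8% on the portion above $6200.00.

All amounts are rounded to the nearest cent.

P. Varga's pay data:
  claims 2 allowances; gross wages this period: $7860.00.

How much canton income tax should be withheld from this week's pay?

$1972.26

Canton Income Tax: taxable = $7860.00 − 2×$164.00 = $7532.00
  $1428.80 + 40.8% × ($7532.00 − $6200.00) = $1428.80 + 40.8% × $1332.00 = $1972.26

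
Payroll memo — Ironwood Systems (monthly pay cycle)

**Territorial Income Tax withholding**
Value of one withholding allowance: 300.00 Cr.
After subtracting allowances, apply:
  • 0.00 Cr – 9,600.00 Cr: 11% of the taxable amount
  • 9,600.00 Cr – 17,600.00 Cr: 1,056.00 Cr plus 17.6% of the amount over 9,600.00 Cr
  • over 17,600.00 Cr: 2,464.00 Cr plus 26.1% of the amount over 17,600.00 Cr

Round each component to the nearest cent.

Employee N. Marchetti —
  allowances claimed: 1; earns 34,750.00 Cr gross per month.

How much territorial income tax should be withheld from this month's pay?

Territorial Income Tax: taxable = 34,750.00 Cr − 1×300.00 Cr = 34,450.00 Cr
  2,464.00 Cr + 26.1% × (34,450.00 Cr − 17,600.00 Cr) = 2,464.00 Cr + 26.1% × 16,850.00 Cr = 6,861.85 Cr

6,861.85 Cr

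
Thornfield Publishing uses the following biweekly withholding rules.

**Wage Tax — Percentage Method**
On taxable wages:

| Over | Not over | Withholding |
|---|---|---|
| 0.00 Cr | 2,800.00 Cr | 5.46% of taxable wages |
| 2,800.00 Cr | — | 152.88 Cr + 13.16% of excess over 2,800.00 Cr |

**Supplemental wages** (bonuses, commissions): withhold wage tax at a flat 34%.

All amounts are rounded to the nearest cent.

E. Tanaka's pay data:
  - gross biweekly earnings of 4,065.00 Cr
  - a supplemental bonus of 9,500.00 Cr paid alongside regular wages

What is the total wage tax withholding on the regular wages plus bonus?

Wage Tax: taxable = 4,065.00 Cr
  152.88 Cr + 13.16% × (4,065.00 Cr − 2,800.00 Cr) = 152.88 Cr + 13.16% × 1,265.00 Cr = 319.35 Cr
Supplemental (34% flat on bonus): 34% × 9,500.00 Cr = 3,230.00 Cr
Total wage tax: 319.35 Cr + 3,230.00 Cr = 3,549.35 Cr

3,549.35 Cr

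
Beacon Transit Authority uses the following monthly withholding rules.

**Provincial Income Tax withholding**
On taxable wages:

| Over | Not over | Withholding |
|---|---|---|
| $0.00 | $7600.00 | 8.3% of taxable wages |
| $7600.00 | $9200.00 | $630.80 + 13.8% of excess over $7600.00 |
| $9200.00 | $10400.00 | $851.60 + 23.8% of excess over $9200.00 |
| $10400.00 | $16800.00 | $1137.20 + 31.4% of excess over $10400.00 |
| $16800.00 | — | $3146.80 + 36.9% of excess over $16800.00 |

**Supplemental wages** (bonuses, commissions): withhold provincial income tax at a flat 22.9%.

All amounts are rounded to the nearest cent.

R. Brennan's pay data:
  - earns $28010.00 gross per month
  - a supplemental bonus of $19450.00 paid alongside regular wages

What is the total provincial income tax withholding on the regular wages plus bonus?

Provincial Income Tax: taxable = $28010.00
  $3146.80 + 36.9% × ($28010.00 − $16800.00) = $3146.80 + 36.9% × $11210.00 = $7283.29
Supplemental (22.9% flat on bonus): 22.9% × $19450.00 = $4454.05
Total provincial income tax: $7283.29 + $4454.05 = $11737.34

$11737.34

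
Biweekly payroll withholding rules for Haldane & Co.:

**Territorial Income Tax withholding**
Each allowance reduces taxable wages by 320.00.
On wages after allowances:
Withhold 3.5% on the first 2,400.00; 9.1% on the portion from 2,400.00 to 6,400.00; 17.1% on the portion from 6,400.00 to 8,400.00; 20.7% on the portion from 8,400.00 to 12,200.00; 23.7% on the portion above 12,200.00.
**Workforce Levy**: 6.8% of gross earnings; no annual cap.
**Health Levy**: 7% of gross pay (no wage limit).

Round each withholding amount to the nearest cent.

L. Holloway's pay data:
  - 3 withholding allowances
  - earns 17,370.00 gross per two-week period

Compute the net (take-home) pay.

Territorial Income Tax: taxable = 17,370.00 − 3×320.00 = 16,410.00
  1,576.60 + 23.7% × (16,410.00 − 12,200.00) = 1,576.60 + 23.7% × 4,210.00 = 2,574.37
Workforce Levy: 6.8% × 17,370.00 = 1,181.16
Health Levy: 7% × 17,370.00 = 1,215.90
Total withheld: 2,574.37 + 1,181.16 + 1,215.90 = 4,971.43
Net pay: 17,370.00 − 4,971.43 = 12,398.57

12,398.57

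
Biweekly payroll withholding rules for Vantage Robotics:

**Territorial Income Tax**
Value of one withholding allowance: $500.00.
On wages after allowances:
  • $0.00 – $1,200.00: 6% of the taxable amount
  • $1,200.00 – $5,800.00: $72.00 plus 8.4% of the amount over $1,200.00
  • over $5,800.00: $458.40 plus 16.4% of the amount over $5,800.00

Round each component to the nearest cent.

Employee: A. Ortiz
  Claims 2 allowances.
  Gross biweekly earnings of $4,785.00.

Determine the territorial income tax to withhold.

Territorial Income Tax: taxable = $4,785.00 − 2×$500.00 = $3,785.00
  $72.00 + 8.4% × ($3,785.00 − $1,200.00) = $72.00 + 8.4% × $2,585.00 = $289.14

$289.14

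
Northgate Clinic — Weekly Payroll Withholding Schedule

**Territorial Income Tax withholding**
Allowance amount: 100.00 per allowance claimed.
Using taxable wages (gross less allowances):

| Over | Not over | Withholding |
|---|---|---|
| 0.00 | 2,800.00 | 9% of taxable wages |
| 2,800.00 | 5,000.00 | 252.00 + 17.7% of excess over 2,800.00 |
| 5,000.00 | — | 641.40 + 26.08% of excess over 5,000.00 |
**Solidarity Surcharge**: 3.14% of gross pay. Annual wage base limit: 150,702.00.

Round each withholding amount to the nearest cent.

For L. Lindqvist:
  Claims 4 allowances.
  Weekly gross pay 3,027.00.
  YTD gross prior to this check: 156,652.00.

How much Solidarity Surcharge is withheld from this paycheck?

Solidarity Surcharge: YTD 156,652.00 ≥ cap 150,702.00 → 0.00

0.00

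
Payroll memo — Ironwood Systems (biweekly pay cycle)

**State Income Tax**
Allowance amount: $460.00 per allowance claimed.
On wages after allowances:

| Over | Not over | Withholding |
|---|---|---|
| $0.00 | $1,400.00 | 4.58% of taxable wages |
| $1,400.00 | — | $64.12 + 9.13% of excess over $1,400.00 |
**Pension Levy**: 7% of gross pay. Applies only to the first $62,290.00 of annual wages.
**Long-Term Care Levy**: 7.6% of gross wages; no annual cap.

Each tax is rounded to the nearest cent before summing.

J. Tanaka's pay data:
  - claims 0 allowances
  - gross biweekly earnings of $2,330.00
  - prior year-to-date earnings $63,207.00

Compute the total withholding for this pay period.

$326.11

State Income Tax: taxable = $2,330.00
  $64.12 + 9.13% × ($2,330.00 − $1,400.00) = $64.12 + 9.13% × $930.00 = $149.03
Pension Levy: YTD $63,207.00 ≥ cap $62,290.00 → $0.00
Long-Term Care Levy: 7.6% × $2,330.00 = $177.08
Total: $149.03 + $0.00 + $177.08 = $326.11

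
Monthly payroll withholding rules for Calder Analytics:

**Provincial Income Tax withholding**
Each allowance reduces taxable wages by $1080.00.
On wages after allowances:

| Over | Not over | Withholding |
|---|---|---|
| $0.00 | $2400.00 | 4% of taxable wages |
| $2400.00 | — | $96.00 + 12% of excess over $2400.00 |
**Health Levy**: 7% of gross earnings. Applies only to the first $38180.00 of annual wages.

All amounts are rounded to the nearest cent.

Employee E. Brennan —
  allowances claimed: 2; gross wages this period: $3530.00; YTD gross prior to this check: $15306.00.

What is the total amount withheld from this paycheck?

Provincial Income Tax: taxable = $3530.00 − 2×$1080.00 = $1370.00
  4% × $1370.00 = $54.80
Health Levy: 7% × $3530.00 = $247.10
Total: $54.80 + $247.10 = $301.90

$301.90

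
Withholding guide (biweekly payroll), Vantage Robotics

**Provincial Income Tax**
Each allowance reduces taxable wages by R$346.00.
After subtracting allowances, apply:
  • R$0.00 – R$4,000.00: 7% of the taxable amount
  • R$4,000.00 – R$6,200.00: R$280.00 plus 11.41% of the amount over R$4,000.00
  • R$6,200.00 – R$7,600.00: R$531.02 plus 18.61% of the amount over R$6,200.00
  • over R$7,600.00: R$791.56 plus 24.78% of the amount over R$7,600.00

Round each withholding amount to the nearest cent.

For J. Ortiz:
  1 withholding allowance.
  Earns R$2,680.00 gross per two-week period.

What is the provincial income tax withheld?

Provincial Income Tax: taxable = R$2,680.00 − 1×R$346.00 = R$2,334.00
  7% × R$2,334.00 = R$163.38

R$163.38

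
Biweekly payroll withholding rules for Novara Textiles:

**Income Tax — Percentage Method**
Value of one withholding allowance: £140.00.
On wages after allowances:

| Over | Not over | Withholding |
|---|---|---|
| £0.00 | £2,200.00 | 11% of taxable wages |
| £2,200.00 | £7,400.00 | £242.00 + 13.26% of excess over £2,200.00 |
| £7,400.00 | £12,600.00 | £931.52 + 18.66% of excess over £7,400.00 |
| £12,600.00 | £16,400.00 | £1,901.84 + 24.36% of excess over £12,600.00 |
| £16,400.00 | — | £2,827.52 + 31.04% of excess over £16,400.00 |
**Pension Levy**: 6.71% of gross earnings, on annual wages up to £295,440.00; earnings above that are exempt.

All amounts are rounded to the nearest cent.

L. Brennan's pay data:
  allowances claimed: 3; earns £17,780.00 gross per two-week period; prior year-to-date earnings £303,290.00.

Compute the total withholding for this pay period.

£3,125.50

Income Tax: taxable = £17,780.00 − 3×£140.00 = £17,360.00
  £2,827.52 + 31.04% × (£17,360.00 − £16,400.00) = £2,827.52 + 31.04% × £960.00 = £3,125.50
Pension Levy: YTD £303,290.00 ≥ cap £295,440.00 → £0.00
Total: £3,125.50 + £0.00 = £3,125.50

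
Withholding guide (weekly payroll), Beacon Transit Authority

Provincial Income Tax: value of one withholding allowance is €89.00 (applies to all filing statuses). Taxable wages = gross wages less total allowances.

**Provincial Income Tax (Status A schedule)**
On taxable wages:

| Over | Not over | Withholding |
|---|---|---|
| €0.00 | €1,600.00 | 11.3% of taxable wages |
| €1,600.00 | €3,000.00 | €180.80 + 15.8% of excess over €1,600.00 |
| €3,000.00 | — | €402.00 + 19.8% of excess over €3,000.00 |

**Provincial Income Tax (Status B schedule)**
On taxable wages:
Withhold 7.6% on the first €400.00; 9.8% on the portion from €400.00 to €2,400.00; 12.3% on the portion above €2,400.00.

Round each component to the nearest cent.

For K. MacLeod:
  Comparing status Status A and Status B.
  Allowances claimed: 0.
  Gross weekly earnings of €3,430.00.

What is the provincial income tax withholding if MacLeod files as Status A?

€487.14

Provincial Income Tax (Status A): taxable = €3,430.00
  €402.00 + 19.8% × (€3,430.00 − €3,000.00) = €402.00 + 19.8% × €430.00 = €487.14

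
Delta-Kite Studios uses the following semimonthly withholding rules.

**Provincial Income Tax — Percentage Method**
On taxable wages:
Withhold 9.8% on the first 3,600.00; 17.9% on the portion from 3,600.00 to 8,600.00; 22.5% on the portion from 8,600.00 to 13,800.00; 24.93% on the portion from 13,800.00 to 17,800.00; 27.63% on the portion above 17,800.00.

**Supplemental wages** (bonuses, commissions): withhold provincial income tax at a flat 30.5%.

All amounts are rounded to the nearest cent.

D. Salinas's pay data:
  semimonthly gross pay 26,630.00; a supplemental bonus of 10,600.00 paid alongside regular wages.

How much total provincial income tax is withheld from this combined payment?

9,087.73

Provincial Income Tax: taxable = 26,630.00
  3,415.00 + 27.63% × (26,630.00 − 17,800.00) = 3,415.00 + 27.63% × 8,830.00 = 5,854.73
Supplemental (30.5% flat on bonus): 30.5% × 10,600.00 = 3,233.00
Total provincial income tax: 5,854.73 + 3,233.00 = 9,087.73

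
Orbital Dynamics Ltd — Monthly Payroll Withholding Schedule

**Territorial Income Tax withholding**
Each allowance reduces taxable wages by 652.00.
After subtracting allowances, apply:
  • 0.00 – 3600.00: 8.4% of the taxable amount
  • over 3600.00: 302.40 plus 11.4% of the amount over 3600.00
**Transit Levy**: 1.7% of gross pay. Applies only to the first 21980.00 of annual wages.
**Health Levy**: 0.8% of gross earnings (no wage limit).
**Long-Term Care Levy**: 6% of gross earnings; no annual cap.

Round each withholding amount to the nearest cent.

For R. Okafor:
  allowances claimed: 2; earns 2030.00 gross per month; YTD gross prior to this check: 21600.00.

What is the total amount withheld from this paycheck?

Territorial Income Tax: taxable = 2030.00 − 2×652.00 = 726.00
  8.4% × 726.00 = 60.98
Transit Levy: cap 21980.00 − YTD 21600.00 = 380.00 subject; 1.7% × 380.00 = 6.46
Health Levy: 0.8% × 2030.00 = 16.24
Long-Term Care Levy: 6% × 2030.00 = 121.80
Total: 60.98 + 6.46 + 16.24 + 121.80 = 205.48

205.48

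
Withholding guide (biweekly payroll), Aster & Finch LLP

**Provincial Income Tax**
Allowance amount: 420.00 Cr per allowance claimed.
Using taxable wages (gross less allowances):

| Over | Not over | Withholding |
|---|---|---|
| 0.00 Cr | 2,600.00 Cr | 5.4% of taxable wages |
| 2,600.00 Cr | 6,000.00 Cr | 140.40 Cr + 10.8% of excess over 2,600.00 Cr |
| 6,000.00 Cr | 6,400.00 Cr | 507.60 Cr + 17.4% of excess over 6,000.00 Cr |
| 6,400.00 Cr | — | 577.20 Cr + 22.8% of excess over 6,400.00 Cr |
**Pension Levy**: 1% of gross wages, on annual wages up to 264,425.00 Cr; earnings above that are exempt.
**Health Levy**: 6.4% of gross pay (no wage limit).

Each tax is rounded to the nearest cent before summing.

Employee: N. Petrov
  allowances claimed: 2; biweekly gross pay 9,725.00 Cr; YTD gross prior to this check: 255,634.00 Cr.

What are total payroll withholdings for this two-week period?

Provincial Income Tax: taxable = 9,725.00 Cr − 2×420.00 Cr = 8,885.00 Cr
  577.20 Cr + 22.8% × (8,885.00 Cr − 6,400.00 Cr) = 577.20 Cr + 22.8% × 2,485.00 Cr = 1,143.78 Cr
Pension Levy: cap 264,425.00 Cr − YTD 255,634.00 Cr = 8,791.00 Cr subject; 1% × 8,791.00 Cr = 87.91 Cr
Health Levy: 6.4% × 9,725.00 Cr = 622.40 Cr
Total: 1,143.78 Cr + 87.91 Cr + 622.40 Cr = 1,854.09 Cr

1,854.09 Cr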